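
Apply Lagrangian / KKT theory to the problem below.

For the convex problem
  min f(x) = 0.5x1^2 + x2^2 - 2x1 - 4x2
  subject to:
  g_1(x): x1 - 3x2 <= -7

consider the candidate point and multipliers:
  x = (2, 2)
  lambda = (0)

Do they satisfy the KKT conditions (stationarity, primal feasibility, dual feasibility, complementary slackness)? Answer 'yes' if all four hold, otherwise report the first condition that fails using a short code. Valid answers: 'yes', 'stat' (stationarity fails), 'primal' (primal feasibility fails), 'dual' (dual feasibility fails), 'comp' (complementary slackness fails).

Gradient of f: grad f(x) = Q x + c = (0, 0)
Constraint values g_i(x) = a_i^T x - b_i:
  g_1((2, 2)) = 3
Stationarity residual: grad f(x) + sum_i lambda_i a_i = (0, 0)
  -> stationarity OK
Primal feasibility (all g_i <= 0): FAILS
Dual feasibility (all lambda_i >= 0): OK
Complementary slackness (lambda_i * g_i(x) = 0 for all i): OK

Verdict: the first failing condition is primal_feasibility -> primal.

primal


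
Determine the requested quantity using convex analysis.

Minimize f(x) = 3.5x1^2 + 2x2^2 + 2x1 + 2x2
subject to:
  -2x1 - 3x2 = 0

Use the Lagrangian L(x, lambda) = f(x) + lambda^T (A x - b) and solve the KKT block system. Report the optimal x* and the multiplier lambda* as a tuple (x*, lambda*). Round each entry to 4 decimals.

Form the Lagrangian:
  L(x, lambda) = (1/2) x^T Q x + c^T x + lambda^T (A x - b)
Stationarity (grad_x L = 0): Q x + c + A^T lambda = 0.
Primal feasibility: A x = b.

This gives the KKT block system:
  [ Q   A^T ] [ x     ]   [-c ]
  [ A    0  ] [ lambda ] = [ b ]

Solving the linear system:
  x*      = (-0.0759, 0.0506)
  lambda* = (0.7342)
  f(x*)   = -0.0253

x* = (-0.0759, 0.0506), lambda* = (0.7342)


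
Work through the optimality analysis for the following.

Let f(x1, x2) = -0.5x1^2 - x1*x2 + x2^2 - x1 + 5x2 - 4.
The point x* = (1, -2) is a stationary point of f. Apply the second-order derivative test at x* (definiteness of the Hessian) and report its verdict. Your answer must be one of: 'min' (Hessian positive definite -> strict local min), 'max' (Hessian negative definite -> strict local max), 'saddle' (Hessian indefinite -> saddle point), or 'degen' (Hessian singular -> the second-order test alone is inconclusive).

Compute the Hessian H = grad^2 f:
  H = [[-1, -1], [-1, 2]]
Verify stationarity: grad f(x*) = H x* + g = (0, 0).
Eigenvalues of H: -1.3028, 2.3028.
Eigenvalues have mixed signs, so H is indefinite -> x* is a saddle point.

saddle


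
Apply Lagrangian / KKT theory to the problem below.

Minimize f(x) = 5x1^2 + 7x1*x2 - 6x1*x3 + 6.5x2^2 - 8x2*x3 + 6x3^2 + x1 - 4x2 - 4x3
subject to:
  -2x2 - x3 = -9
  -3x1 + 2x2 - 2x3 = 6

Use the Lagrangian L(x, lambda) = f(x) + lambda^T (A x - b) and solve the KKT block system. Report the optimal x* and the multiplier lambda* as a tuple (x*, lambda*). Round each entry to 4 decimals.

Form the Lagrangian:
  L(x, lambda) = (1/2) x^T Q x + c^T x + lambda^T (A x - b)
Stationarity (grad_x L = 0): Q x + c + A^T lambda = 0.
Primal feasibility: A x = b.

This gives the KKT block system:
  [ Q   A^T ] [ x     ]   [-c ]
  [ A    0  ] [ lambda ] = [ b ]

Solving the linear system:
  x*      = (-1.2823, 3.3589, 2.2823)
  lambda* = (5.547, -0.6683)
  f(x*)   = 15.0431

x* = (-1.2823, 3.3589, 2.2823), lambda* = (5.547, -0.6683)


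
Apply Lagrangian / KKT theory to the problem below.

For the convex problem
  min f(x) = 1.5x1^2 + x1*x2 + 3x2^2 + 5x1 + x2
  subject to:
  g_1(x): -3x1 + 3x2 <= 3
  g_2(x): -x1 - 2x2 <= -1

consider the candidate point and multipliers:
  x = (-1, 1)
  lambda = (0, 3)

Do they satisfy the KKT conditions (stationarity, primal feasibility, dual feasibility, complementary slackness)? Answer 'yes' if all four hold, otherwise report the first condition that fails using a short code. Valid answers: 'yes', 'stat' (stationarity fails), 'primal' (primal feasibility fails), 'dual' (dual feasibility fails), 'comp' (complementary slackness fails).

Gradient of f: grad f(x) = Q x + c = (3, 6)
Constraint values g_i(x) = a_i^T x - b_i:
  g_1((-1, 1)) = 3
  g_2((-1, 1)) = 0
Stationarity residual: grad f(x) + sum_i lambda_i a_i = (0, 0)
  -> stationarity OK
Primal feasibility (all g_i <= 0): FAILS
Dual feasibility (all lambda_i >= 0): OK
Complementary slackness (lambda_i * g_i(x) = 0 for all i): OK

Verdict: the first failing condition is primal_feasibility -> primal.

primal


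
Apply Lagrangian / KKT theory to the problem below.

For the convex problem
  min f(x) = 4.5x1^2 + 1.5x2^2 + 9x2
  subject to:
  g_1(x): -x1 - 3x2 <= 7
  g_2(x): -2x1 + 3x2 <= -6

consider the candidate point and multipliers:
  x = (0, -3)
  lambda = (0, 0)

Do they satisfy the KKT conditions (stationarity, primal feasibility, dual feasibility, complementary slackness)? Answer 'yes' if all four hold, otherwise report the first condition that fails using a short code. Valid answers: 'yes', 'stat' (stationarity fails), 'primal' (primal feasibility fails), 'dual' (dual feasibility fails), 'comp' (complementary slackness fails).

Gradient of f: grad f(x) = Q x + c = (0, 0)
Constraint values g_i(x) = a_i^T x - b_i:
  g_1((0, -3)) = 2
  g_2((0, -3)) = -3
Stationarity residual: grad f(x) + sum_i lambda_i a_i = (0, 0)
  -> stationarity OK
Primal feasibility (all g_i <= 0): FAILS
Dual feasibility (all lambda_i >= 0): OK
Complementary slackness (lambda_i * g_i(x) = 0 for all i): OK

Verdict: the first failing condition is primal_feasibility -> primal.

primal


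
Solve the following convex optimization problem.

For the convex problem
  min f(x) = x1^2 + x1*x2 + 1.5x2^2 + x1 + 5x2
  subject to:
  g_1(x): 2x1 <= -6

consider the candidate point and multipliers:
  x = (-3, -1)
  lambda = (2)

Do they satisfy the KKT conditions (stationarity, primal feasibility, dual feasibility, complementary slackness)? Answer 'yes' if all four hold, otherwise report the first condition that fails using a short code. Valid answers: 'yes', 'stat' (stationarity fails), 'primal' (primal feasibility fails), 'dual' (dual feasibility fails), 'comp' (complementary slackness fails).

Gradient of f: grad f(x) = Q x + c = (-6, -1)
Constraint values g_i(x) = a_i^T x - b_i:
  g_1((-3, -1)) = 0
Stationarity residual: grad f(x) + sum_i lambda_i a_i = (-2, -1)
  -> stationarity FAILS
Primal feasibility (all g_i <= 0): OK
Dual feasibility (all lambda_i >= 0): OK
Complementary slackness (lambda_i * g_i(x) = 0 for all i): OK

Verdict: the first failing condition is stationarity -> stat.

stat


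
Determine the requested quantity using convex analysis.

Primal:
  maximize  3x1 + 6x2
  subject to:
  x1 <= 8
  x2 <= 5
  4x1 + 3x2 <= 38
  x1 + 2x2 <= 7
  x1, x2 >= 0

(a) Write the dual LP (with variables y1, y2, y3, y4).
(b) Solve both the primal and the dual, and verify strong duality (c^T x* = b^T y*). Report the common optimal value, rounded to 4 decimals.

The standard primal-dual pair for 'max c^T x s.t. A x <= b, x >= 0' is:
  Dual:  min b^T y  s.t.  A^T y >= c,  y >= 0.

So the dual LP is:
  minimize  8y1 + 5y2 + 38y3 + 7y4
  subject to:
    y1 + 4y3 + y4 >= 3
    y2 + 3y3 + 2y4 >= 6
    y1, y2, y3, y4 >= 0

Solving the primal: x* = (7, 0).
  primal value c^T x* = 21.
Solving the dual: y* = (0, 0, 0, 3).
  dual value b^T y* = 21.
Strong duality: c^T x* = b^T y*. Confirmed.

21


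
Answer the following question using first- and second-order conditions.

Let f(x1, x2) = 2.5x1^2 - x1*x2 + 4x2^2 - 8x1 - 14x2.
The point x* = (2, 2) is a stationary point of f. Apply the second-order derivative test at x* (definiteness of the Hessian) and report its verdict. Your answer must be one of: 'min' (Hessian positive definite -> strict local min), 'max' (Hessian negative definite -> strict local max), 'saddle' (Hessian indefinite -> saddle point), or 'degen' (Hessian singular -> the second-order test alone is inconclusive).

Compute the Hessian H = grad^2 f:
  H = [[5, -1], [-1, 8]]
Verify stationarity: grad f(x*) = H x* + g = (0, 0).
Eigenvalues of H: 4.6972, 8.3028.
Both eigenvalues > 0, so H is positive definite -> x* is a strict local min.

min


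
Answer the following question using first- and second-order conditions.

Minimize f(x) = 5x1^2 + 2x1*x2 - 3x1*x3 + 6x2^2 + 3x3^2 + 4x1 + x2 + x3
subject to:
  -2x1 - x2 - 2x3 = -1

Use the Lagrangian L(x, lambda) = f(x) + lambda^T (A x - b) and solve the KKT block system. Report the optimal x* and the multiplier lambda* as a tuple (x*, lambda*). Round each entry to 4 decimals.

Form the Lagrangian:
  L(x, lambda) = (1/2) x^T Q x + c^T x + lambda^T (A x - b)
Stationarity (grad_x L = 0): Q x + c + A^T lambda = 0.
Primal feasibility: A x = b.

This gives the KKT block system:
  [ Q   A^T ] [ x     ]   [-c ]
  [ A    0  ] [ lambda ] = [ b ]

Solving the linear system:
  x*      = (0.054, 0.0481, 0.422)
  lambda* = (1.685)
  f(x*)   = 1.1855

x* = (0.054, 0.0481, 0.422), lambda* = (1.685)


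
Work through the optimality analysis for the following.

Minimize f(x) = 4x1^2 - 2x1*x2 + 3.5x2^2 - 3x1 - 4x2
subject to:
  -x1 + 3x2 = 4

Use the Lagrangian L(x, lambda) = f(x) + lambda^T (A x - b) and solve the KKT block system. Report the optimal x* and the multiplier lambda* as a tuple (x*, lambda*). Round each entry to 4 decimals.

Form the Lagrangian:
  L(x, lambda) = (1/2) x^T Q x + c^T x + lambda^T (A x - b)
Stationarity (grad_x L = 0): Q x + c + A^T lambda = 0.
Primal feasibility: A x = b.

This gives the KKT block system:
  [ Q   A^T ] [ x     ]   [-c ]
  [ A    0  ] [ lambda ] = [ b ]

Solving the linear system:
  x*      = (0.5224, 1.5075)
  lambda* = (-1.8358)
  f(x*)   = -0.1269

x* = (0.5224, 1.5075), lambda* = (-1.8358)


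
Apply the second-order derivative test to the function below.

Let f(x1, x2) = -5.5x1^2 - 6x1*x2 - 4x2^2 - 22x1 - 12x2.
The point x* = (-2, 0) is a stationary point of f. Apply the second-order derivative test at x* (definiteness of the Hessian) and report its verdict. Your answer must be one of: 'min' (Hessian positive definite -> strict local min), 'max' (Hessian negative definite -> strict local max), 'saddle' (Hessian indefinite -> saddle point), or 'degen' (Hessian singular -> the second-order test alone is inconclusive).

Compute the Hessian H = grad^2 f:
  H = [[-11, -6], [-6, -8]]
Verify stationarity: grad f(x*) = H x* + g = (0, 0).
Eigenvalues of H: -15.6847, -3.3153.
Both eigenvalues < 0, so H is negative definite -> x* is a strict local max.

max


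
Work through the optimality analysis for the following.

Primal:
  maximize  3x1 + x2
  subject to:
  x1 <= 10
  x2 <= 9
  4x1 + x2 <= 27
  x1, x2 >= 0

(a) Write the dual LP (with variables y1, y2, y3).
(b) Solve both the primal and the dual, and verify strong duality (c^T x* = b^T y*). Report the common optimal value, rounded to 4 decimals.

The standard primal-dual pair for 'max c^T x s.t. A x <= b, x >= 0' is:
  Dual:  min b^T y  s.t.  A^T y >= c,  y >= 0.

So the dual LP is:
  minimize  10y1 + 9y2 + 27y3
  subject to:
    y1 + 4y3 >= 3
    y2 + y3 >= 1
    y1, y2, y3 >= 0

Solving the primal: x* = (4.5, 9).
  primal value c^T x* = 22.5.
Solving the dual: y* = (0, 0.25, 0.75).
  dual value b^T y* = 22.5.
Strong duality: c^T x* = b^T y*. Confirmed.

22.5


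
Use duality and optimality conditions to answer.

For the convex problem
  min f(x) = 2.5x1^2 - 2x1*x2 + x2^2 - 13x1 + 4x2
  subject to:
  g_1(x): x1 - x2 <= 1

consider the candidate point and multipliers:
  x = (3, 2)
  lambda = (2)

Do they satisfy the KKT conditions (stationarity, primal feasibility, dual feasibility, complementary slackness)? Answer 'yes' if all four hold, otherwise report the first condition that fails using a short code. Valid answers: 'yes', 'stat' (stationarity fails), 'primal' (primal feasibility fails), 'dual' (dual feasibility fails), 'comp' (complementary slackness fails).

Gradient of f: grad f(x) = Q x + c = (-2, 2)
Constraint values g_i(x) = a_i^T x - b_i:
  g_1((3, 2)) = 0
Stationarity residual: grad f(x) + sum_i lambda_i a_i = (0, 0)
  -> stationarity OK
Primal feasibility (all g_i <= 0): OK
Dual feasibility (all lambda_i >= 0): OK
Complementary slackness (lambda_i * g_i(x) = 0 for all i): OK

Verdict: yes, KKT holds.

yes


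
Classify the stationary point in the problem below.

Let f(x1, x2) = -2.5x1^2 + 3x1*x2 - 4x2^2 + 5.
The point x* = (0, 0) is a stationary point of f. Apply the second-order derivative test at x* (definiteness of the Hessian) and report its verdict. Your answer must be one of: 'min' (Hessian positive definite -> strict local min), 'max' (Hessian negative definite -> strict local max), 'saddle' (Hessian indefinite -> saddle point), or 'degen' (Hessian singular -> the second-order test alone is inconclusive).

Compute the Hessian H = grad^2 f:
  H = [[-5, 3], [3, -8]]
Verify stationarity: grad f(x*) = H x* + g = (0, 0).
Eigenvalues of H: -9.8541, -3.1459.
Both eigenvalues < 0, so H is negative definite -> x* is a strict local max.

max


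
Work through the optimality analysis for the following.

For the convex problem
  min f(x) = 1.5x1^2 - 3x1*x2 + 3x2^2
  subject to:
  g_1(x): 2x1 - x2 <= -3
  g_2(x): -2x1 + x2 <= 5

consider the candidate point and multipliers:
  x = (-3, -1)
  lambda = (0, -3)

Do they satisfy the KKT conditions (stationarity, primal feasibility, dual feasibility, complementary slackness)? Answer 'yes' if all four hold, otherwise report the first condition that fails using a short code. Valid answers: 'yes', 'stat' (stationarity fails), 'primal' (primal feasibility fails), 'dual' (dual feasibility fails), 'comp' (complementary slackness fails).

Gradient of f: grad f(x) = Q x + c = (-6, 3)
Constraint values g_i(x) = a_i^T x - b_i:
  g_1((-3, -1)) = -2
  g_2((-3, -1)) = 0
Stationarity residual: grad f(x) + sum_i lambda_i a_i = (0, 0)
  -> stationarity OK
Primal feasibility (all g_i <= 0): OK
Dual feasibility (all lambda_i >= 0): FAILS
Complementary slackness (lambda_i * g_i(x) = 0 for all i): OK

Verdict: the first failing condition is dual_feasibility -> dual.

dual


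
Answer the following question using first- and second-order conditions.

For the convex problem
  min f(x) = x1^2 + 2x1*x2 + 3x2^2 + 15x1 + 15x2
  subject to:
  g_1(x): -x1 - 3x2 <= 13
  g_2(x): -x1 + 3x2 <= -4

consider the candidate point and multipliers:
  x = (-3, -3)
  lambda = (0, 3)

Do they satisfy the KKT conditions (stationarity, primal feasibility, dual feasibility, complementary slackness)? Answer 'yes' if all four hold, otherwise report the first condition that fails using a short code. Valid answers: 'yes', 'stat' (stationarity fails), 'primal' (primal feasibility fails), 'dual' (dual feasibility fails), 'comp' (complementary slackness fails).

Gradient of f: grad f(x) = Q x + c = (3, -9)
Constraint values g_i(x) = a_i^T x - b_i:
  g_1((-3, -3)) = -1
  g_2((-3, -3)) = -2
Stationarity residual: grad f(x) + sum_i lambda_i a_i = (0, 0)
  -> stationarity OK
Primal feasibility (all g_i <= 0): OK
Dual feasibility (all lambda_i >= 0): OK
Complementary slackness (lambda_i * g_i(x) = 0 for all i): FAILS

Verdict: the first failing condition is complementary_slackness -> comp.

comp


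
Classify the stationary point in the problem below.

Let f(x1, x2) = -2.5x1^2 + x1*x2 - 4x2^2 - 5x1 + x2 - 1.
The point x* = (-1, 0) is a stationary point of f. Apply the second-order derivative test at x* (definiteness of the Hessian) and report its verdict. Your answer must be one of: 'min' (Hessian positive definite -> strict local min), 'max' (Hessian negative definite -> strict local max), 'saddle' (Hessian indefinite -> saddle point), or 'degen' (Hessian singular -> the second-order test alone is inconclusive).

Compute the Hessian H = grad^2 f:
  H = [[-5, 1], [1, -8]]
Verify stationarity: grad f(x*) = H x* + g = (0, 0).
Eigenvalues of H: -8.3028, -4.6972.
Both eigenvalues < 0, so H is negative definite -> x* is a strict local max.

max


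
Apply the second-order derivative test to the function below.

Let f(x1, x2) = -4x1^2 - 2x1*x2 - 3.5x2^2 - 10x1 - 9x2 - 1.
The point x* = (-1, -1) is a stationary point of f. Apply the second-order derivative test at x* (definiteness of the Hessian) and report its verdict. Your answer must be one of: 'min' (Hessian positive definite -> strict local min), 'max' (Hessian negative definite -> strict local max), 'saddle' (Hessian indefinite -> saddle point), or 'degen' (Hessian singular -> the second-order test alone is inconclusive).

Compute the Hessian H = grad^2 f:
  H = [[-8, -2], [-2, -7]]
Verify stationarity: grad f(x*) = H x* + g = (0, 0).
Eigenvalues of H: -9.5616, -5.4384.
Both eigenvalues < 0, so H is negative definite -> x* is a strict local max.

max


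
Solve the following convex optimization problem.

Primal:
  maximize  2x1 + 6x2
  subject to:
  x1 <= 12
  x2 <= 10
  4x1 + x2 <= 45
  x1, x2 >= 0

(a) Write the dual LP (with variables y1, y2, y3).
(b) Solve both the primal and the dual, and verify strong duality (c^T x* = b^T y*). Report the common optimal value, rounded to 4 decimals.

The standard primal-dual pair for 'max c^T x s.t. A x <= b, x >= 0' is:
  Dual:  min b^T y  s.t.  A^T y >= c,  y >= 0.

So the dual LP is:
  minimize  12y1 + 10y2 + 45y3
  subject to:
    y1 + 4y3 >= 2
    y2 + y3 >= 6
    y1, y2, y3 >= 0

Solving the primal: x* = (8.75, 10).
  primal value c^T x* = 77.5.
Solving the dual: y* = (0, 5.5, 0.5).
  dual value b^T y* = 77.5.
Strong duality: c^T x* = b^T y*. Confirmed.

77.5


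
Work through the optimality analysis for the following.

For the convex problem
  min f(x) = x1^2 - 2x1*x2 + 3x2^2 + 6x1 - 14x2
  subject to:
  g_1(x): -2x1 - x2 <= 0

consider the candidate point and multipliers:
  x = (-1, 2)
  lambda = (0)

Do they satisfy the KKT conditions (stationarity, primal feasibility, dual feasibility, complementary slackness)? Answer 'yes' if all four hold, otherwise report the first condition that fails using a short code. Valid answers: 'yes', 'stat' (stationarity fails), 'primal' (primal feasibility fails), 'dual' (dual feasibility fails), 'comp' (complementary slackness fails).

Gradient of f: grad f(x) = Q x + c = (0, 0)
Constraint values g_i(x) = a_i^T x - b_i:
  g_1((-1, 2)) = 0
Stationarity residual: grad f(x) + sum_i lambda_i a_i = (0, 0)
  -> stationarity OK
Primal feasibility (all g_i <= 0): OK
Dual feasibility (all lambda_i >= 0): OK
Complementary slackness (lambda_i * g_i(x) = 0 for all i): OK

Verdict: yes, KKT holds.

yes


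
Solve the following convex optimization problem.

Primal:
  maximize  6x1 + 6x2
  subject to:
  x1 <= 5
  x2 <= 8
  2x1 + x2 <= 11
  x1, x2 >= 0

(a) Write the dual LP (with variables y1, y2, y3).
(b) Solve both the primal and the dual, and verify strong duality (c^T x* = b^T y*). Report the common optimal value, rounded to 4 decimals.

The standard primal-dual pair for 'max c^T x s.t. A x <= b, x >= 0' is:
  Dual:  min b^T y  s.t.  A^T y >= c,  y >= 0.

So the dual LP is:
  minimize  5y1 + 8y2 + 11y3
  subject to:
    y1 + 2y3 >= 6
    y2 + y3 >= 6
    y1, y2, y3 >= 0

Solving the primal: x* = (1.5, 8).
  primal value c^T x* = 57.
Solving the dual: y* = (0, 3, 3).
  dual value b^T y* = 57.
Strong duality: c^T x* = b^T y*. Confirmed.

57


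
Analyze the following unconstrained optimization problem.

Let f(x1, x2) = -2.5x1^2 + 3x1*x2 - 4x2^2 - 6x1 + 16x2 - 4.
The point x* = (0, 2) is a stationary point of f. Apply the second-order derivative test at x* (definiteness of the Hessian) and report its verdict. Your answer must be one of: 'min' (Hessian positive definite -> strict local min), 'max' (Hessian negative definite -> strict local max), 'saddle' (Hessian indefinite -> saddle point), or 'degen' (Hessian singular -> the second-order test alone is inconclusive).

Compute the Hessian H = grad^2 f:
  H = [[-5, 3], [3, -8]]
Verify stationarity: grad f(x*) = H x* + g = (0, 0).
Eigenvalues of H: -9.8541, -3.1459.
Both eigenvalues < 0, so H is negative definite -> x* is a strict local max.

max


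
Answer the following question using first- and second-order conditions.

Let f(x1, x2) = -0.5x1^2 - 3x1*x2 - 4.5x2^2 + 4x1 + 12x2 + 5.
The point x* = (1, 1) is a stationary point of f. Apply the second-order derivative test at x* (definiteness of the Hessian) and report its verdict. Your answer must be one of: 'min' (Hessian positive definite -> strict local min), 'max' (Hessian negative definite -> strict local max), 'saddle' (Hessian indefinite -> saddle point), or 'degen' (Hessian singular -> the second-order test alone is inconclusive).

Compute the Hessian H = grad^2 f:
  H = [[-1, -3], [-3, -9]]
Verify stationarity: grad f(x*) = H x* + g = (0, 0).
Eigenvalues of H: -10, 0.
H has a zero eigenvalue (singular; negative semidefinite but not definite), so H is neither positive definite, negative definite, nor indefinite. The second-order test alone is inconclusive -> degen.
(Indeed, f is constant along the null direction of H through x*, so x* is not a strict local extremum.)

degen


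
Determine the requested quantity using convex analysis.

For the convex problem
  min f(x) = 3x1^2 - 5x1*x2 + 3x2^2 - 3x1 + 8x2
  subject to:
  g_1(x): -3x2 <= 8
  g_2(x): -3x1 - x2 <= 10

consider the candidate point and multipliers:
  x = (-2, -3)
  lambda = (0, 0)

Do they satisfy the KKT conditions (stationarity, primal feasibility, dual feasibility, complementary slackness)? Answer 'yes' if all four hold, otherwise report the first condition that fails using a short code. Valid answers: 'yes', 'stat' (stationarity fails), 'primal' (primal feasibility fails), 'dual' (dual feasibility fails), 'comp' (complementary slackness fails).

Gradient of f: grad f(x) = Q x + c = (0, 0)
Constraint values g_i(x) = a_i^T x - b_i:
  g_1((-2, -3)) = 1
  g_2((-2, -3)) = -1
Stationarity residual: grad f(x) + sum_i lambda_i a_i = (0, 0)
  -> stationarity OK
Primal feasibility (all g_i <= 0): FAILS
Dual feasibility (all lambda_i >= 0): OK
Complementary slackness (lambda_i * g_i(x) = 0 for all i): OK

Verdict: the first failing condition is primal_feasibility -> primal.

primal


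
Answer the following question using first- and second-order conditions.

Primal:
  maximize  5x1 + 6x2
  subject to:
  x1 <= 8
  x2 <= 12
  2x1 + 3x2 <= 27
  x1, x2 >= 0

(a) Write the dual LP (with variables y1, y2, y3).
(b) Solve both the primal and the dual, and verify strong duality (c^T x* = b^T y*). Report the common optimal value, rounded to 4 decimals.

The standard primal-dual pair for 'max c^T x s.t. A x <= b, x >= 0' is:
  Dual:  min b^T y  s.t.  A^T y >= c,  y >= 0.

So the dual LP is:
  minimize  8y1 + 12y2 + 27y3
  subject to:
    y1 + 2y3 >= 5
    y2 + 3y3 >= 6
    y1, y2, y3 >= 0

Solving the primal: x* = (8, 3.6667).
  primal value c^T x* = 62.
Solving the dual: y* = (1, 0, 2).
  dual value b^T y* = 62.
Strong duality: c^T x* = b^T y*. Confirmed.

62


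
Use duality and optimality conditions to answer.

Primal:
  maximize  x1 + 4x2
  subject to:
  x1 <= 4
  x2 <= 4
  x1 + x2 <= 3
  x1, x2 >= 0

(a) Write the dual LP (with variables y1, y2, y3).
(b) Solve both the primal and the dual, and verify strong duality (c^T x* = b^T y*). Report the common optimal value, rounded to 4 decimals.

The standard primal-dual pair for 'max c^T x s.t. A x <= b, x >= 0' is:
  Dual:  min b^T y  s.t.  A^T y >= c,  y >= 0.

So the dual LP is:
  minimize  4y1 + 4y2 + 3y3
  subject to:
    y1 + y3 >= 1
    y2 + y3 >= 4
    y1, y2, y3 >= 0

Solving the primal: x* = (0, 3).
  primal value c^T x* = 12.
Solving the dual: y* = (0, 0, 4).
  dual value b^T y* = 12.
Strong duality: c^T x* = b^T y*. Confirmed.

12


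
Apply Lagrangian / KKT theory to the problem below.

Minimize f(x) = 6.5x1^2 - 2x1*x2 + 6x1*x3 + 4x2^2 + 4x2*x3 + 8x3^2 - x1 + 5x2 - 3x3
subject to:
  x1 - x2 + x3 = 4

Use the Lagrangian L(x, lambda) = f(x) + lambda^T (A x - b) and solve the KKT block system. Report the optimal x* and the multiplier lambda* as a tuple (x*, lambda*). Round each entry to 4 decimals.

Form the Lagrangian:
  L(x, lambda) = (1/2) x^T Q x + c^T x + lambda^T (A x - b)
Stationarity (grad_x L = 0): Q x + c + A^T lambda = 0.
Primal feasibility: A x = b.

This gives the KKT block system:
  [ Q   A^T ] [ x     ]   [-c ]
  [ A    0  ] [ lambda ] = [ b ]

Solving the linear system:
  x*      = (-0.3333, -2.7292, 1.6042)
  lambda* = (-9.75)
  f(x*)   = 10.4375

x* = (-0.3333, -2.7292, 1.6042), lambda* = (-9.75)


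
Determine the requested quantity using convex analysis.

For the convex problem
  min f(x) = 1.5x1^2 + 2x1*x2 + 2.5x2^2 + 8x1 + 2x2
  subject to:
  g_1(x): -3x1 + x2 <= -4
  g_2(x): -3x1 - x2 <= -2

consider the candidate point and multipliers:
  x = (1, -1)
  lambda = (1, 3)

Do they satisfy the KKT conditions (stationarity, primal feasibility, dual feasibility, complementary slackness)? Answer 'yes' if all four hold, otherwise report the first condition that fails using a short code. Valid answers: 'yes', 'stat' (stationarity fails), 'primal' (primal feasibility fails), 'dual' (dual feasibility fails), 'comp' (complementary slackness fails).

Gradient of f: grad f(x) = Q x + c = (9, -1)
Constraint values g_i(x) = a_i^T x - b_i:
  g_1((1, -1)) = 0
  g_2((1, -1)) = 0
Stationarity residual: grad f(x) + sum_i lambda_i a_i = (-3, -3)
  -> stationarity FAILS
Primal feasibility (all g_i <= 0): OK
Dual feasibility (all lambda_i >= 0): OK
Complementary slackness (lambda_i * g_i(x) = 0 for all i): OK

Verdict: the first failing condition is stationarity -> stat.

stat


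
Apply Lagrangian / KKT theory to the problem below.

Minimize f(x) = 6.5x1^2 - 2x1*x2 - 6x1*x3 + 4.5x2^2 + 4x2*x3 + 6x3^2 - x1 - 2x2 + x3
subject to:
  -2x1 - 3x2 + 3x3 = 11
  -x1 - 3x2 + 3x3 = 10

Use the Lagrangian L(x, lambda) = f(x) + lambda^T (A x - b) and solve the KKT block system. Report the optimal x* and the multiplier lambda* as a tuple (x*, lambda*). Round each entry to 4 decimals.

Form the Lagrangian:
  L(x, lambda) = (1/2) x^T Q x + c^T x + lambda^T (A x - b)
Stationarity (grad_x L = 0): Q x + c + A^T lambda = 0.
Primal feasibility: A x = b.

This gives the KKT block system:
  [ Q   A^T ] [ x     ]   [-c ]
  [ A    0  ] [ lambda ] = [ b ]

Solving the linear system:
  x*      = (-1, -1.8966, 1.1034)
  lambda* = (-12.6092, 8.3908)
  f(x*)   = 30.3448

x* = (-1, -1.8966, 1.1034), lambda* = (-12.6092, 8.3908)


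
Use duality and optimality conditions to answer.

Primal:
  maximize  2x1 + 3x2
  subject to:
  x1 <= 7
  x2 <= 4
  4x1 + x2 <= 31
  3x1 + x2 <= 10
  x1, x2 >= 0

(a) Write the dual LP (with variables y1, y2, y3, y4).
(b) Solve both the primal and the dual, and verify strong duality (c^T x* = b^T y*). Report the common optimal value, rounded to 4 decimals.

The standard primal-dual pair for 'max c^T x s.t. A x <= b, x >= 0' is:
  Dual:  min b^T y  s.t.  A^T y >= c,  y >= 0.

So the dual LP is:
  minimize  7y1 + 4y2 + 31y3 + 10y4
  subject to:
    y1 + 4y3 + 3y4 >= 2
    y2 + y3 + y4 >= 3
    y1, y2, y3, y4 >= 0

Solving the primal: x* = (2, 4).
  primal value c^T x* = 16.
Solving the dual: y* = (0, 2.3333, 0, 0.6667).
  dual value b^T y* = 16.
Strong duality: c^T x* = b^T y*. Confirmed.

16


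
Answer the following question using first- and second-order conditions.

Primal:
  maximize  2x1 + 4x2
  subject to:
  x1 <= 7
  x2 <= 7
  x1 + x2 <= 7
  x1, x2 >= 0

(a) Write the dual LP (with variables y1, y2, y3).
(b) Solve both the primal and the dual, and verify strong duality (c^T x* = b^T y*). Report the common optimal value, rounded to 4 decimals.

The standard primal-dual pair for 'max c^T x s.t. A x <= b, x >= 0' is:
  Dual:  min b^T y  s.t.  A^T y >= c,  y >= 0.

So the dual LP is:
  minimize  7y1 + 7y2 + 7y3
  subject to:
    y1 + y3 >= 2
    y2 + y3 >= 4
    y1, y2, y3 >= 0

Solving the primal: x* = (0, 7).
  primal value c^T x* = 28.
Solving the dual: y* = (0, 0, 4).
  dual value b^T y* = 28.
Strong duality: c^T x* = b^T y*. Confirmed.

28


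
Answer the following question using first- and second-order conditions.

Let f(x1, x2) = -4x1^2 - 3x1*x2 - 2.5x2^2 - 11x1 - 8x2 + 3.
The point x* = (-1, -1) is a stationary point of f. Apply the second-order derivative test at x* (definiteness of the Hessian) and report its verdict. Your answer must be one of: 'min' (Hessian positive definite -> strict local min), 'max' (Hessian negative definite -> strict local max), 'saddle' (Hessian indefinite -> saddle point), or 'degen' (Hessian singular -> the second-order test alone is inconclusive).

Compute the Hessian H = grad^2 f:
  H = [[-8, -3], [-3, -5]]
Verify stationarity: grad f(x*) = H x* + g = (0, 0).
Eigenvalues of H: -9.8541, -3.1459.
Both eigenvalues < 0, so H is negative definite -> x* is a strict local max.

max


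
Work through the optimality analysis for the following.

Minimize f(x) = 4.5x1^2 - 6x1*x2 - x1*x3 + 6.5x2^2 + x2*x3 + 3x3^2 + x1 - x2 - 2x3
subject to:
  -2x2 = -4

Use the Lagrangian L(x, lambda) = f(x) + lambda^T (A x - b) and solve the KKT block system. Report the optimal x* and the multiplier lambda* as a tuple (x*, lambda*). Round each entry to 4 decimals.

Form the Lagrangian:
  L(x, lambda) = (1/2) x^T Q x + c^T x + lambda^T (A x - b)
Stationarity (grad_x L = 0): Q x + c + A^T lambda = 0.
Primal feasibility: A x = b.

This gives the KKT block system:
  [ Q   A^T ] [ x     ]   [-c ]
  [ A    0  ] [ lambda ] = [ b ]

Solving the linear system:
  x*      = (1.2453, 2, 0.2075)
  lambda* = (8.8679)
  f(x*)   = 17.1509

x* = (1.2453, 2, 0.2075), lambda* = (8.8679)


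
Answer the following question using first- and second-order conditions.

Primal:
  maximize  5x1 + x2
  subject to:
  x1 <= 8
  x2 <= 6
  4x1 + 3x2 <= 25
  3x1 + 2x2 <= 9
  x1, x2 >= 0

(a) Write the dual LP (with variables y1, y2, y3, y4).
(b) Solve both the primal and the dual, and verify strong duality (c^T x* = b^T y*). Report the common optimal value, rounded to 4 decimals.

The standard primal-dual pair for 'max c^T x s.t. A x <= b, x >= 0' is:
  Dual:  min b^T y  s.t.  A^T y >= c,  y >= 0.

So the dual LP is:
  minimize  8y1 + 6y2 + 25y3 + 9y4
  subject to:
    y1 + 4y3 + 3y4 >= 5
    y2 + 3y3 + 2y4 >= 1
    y1, y2, y3, y4 >= 0

Solving the primal: x* = (3, 0).
  primal value c^T x* = 15.
Solving the dual: y* = (0, 0, 0, 1.6667).
  dual value b^T y* = 15.
Strong duality: c^T x* = b^T y*. Confirmed.

15


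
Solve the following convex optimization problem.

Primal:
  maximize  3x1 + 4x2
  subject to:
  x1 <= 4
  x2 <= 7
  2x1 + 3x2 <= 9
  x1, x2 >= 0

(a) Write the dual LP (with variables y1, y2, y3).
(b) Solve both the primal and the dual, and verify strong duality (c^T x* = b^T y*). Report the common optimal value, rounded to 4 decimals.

The standard primal-dual pair for 'max c^T x s.t. A x <= b, x >= 0' is:
  Dual:  min b^T y  s.t.  A^T y >= c,  y >= 0.

So the dual LP is:
  minimize  4y1 + 7y2 + 9y3
  subject to:
    y1 + 2y3 >= 3
    y2 + 3y3 >= 4
    y1, y2, y3 >= 0

Solving the primal: x* = (4, 0.3333).
  primal value c^T x* = 13.3333.
Solving the dual: y* = (0.3333, 0, 1.3333).
  dual value b^T y* = 13.3333.
Strong duality: c^T x* = b^T y*. Confirmed.

13.3333


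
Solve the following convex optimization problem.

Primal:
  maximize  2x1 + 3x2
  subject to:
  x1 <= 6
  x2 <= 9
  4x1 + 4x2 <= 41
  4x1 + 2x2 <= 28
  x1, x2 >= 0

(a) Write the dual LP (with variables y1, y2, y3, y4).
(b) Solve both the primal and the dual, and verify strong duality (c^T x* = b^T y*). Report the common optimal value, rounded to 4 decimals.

The standard primal-dual pair for 'max c^T x s.t. A x <= b, x >= 0' is:
  Dual:  min b^T y  s.t.  A^T y >= c,  y >= 0.

So the dual LP is:
  minimize  6y1 + 9y2 + 41y3 + 28y4
  subject to:
    y1 + 4y3 + 4y4 >= 2
    y2 + 4y3 + 2y4 >= 3
    y1, y2, y3, y4 >= 0

Solving the primal: x* = (1.25, 9).
  primal value c^T x* = 29.5.
Solving the dual: y* = (0, 1, 0.5, 0).
  dual value b^T y* = 29.5.
Strong duality: c^T x* = b^T y*. Confirmed.

29.5


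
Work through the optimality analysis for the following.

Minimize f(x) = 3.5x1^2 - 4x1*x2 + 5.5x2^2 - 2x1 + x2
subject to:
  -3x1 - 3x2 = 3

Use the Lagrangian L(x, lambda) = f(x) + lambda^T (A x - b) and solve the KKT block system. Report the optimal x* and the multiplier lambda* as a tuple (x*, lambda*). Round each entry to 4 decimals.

Form the Lagrangian:
  L(x, lambda) = (1/2) x^T Q x + c^T x + lambda^T (A x - b)
Stationarity (grad_x L = 0): Q x + c + A^T lambda = 0.
Primal feasibility: A x = b.

This gives the KKT block system:
  [ Q   A^T ] [ x     ]   [-c ]
  [ A    0  ] [ lambda ] = [ b ]

Solving the linear system:
  x*      = (-0.4615, -0.5385)
  lambda* = (-1.0256)
  f(x*)   = 1.7308

x* = (-0.4615, -0.5385), lambda* = (-1.0256)


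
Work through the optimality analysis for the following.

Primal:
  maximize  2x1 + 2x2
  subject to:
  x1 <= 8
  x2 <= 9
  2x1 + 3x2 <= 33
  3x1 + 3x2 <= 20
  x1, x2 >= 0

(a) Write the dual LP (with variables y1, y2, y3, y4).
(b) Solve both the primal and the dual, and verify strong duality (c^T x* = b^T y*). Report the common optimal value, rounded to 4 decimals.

The standard primal-dual pair for 'max c^T x s.t. A x <= b, x >= 0' is:
  Dual:  min b^T y  s.t.  A^T y >= c,  y >= 0.

So the dual LP is:
  minimize  8y1 + 9y2 + 33y3 + 20y4
  subject to:
    y1 + 2y3 + 3y4 >= 2
    y2 + 3y3 + 3y4 >= 2
    y1, y2, y3, y4 >= 0

Solving the primal: x* = (6.6667, 0).
  primal value c^T x* = 13.3333.
Solving the dual: y* = (0, 0, 0, 0.6667).
  dual value b^T y* = 13.3333.
Strong duality: c^T x* = b^T y*. Confirmed.

13.3333


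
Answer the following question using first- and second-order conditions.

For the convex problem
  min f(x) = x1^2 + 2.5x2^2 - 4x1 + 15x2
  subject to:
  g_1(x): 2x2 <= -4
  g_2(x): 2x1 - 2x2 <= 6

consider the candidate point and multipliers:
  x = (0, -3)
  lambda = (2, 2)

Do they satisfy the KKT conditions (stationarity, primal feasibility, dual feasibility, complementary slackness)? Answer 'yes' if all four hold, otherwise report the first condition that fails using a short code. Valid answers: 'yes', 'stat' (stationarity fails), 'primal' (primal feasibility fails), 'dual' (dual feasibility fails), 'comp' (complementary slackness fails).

Gradient of f: grad f(x) = Q x + c = (-4, 0)
Constraint values g_i(x) = a_i^T x - b_i:
  g_1((0, -3)) = -2
  g_2((0, -3)) = 0
Stationarity residual: grad f(x) + sum_i lambda_i a_i = (0, 0)
  -> stationarity OK
Primal feasibility (all g_i <= 0): OK
Dual feasibility (all lambda_i >= 0): OK
Complementary slackness (lambda_i * g_i(x) = 0 for all i): FAILS

Verdict: the first failing condition is complementary_slackness -> comp.

comp


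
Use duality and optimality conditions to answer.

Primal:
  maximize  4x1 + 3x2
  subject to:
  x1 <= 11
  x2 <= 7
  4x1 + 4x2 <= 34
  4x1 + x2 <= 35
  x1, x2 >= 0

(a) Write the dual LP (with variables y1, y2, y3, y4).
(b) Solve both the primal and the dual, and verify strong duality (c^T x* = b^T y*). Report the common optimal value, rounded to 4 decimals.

The standard primal-dual pair for 'max c^T x s.t. A x <= b, x >= 0' is:
  Dual:  min b^T y  s.t.  A^T y >= c,  y >= 0.

So the dual LP is:
  minimize  11y1 + 7y2 + 34y3 + 35y4
  subject to:
    y1 + 4y3 + 4y4 >= 4
    y2 + 4y3 + y4 >= 3
    y1, y2, y3, y4 >= 0

Solving the primal: x* = (8.5, 0).
  primal value c^T x* = 34.
Solving the dual: y* = (0, 0, 1, 0).
  dual value b^T y* = 34.
Strong duality: c^T x* = b^T y*. Confirmed.

34


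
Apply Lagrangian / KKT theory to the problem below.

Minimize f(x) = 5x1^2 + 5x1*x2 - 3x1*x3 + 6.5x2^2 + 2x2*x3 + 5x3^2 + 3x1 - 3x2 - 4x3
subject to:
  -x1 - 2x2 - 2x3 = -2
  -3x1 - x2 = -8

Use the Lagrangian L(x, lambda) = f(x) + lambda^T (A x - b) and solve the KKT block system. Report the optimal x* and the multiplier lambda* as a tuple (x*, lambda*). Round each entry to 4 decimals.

Form the Lagrangian:
  L(x, lambda) = (1/2) x^T Q x + c^T x + lambda^T (A x - b)
Stationarity (grad_x L = 0): Q x + c + A^T lambda = 0.
Primal feasibility: A x = b.

This gives the KKT block system:
  [ Q   A^T ] [ x     ]   [-c ]
  [ A    0  ] [ lambda ] = [ b ]

Solving the linear system:
  x*      = (2.9869, -0.9607, 0.4672)
  lambda* = (-5.1048, 10.5895)
  f(x*)   = 42.2402

x* = (2.9869, -0.9607, 0.4672), lambda* = (-5.1048, 10.5895)


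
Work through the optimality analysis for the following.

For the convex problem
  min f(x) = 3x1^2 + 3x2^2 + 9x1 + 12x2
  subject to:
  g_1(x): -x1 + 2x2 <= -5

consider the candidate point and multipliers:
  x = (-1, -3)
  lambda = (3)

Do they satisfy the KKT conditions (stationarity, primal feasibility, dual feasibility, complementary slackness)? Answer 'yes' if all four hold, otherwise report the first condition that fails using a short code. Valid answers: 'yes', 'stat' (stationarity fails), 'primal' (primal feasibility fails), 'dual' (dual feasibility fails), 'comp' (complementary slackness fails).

Gradient of f: grad f(x) = Q x + c = (3, -6)
Constraint values g_i(x) = a_i^T x - b_i:
  g_1((-1, -3)) = 0
Stationarity residual: grad f(x) + sum_i lambda_i a_i = (0, 0)
  -> stationarity OK
Primal feasibility (all g_i <= 0): OK
Dual feasibility (all lambda_i >= 0): OK
Complementary slackness (lambda_i * g_i(x) = 0 for all i): OK

Verdict: yes, KKT holds.

yes


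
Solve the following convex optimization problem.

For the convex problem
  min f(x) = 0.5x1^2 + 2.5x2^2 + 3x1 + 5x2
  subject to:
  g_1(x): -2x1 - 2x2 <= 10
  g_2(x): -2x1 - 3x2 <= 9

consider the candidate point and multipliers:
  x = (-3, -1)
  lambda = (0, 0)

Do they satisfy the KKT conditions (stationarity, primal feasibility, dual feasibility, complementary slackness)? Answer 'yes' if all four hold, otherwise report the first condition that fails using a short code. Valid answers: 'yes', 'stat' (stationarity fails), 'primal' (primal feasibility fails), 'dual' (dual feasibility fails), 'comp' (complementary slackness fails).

Gradient of f: grad f(x) = Q x + c = (0, 0)
Constraint values g_i(x) = a_i^T x - b_i:
  g_1((-3, -1)) = -2
  g_2((-3, -1)) = 0
Stationarity residual: grad f(x) + sum_i lambda_i a_i = (0, 0)
  -> stationarity OK
Primal feasibility (all g_i <= 0): OK
Dual feasibility (all lambda_i >= 0): OK
Complementary slackness (lambda_i * g_i(x) = 0 for all i): OK

Verdict: yes, KKT holds.

yes


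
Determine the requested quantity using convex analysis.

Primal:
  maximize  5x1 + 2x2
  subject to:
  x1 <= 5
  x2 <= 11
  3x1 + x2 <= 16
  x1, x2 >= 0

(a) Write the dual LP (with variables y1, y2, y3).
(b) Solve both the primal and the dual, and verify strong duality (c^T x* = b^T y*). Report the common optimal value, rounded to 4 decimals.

The standard primal-dual pair for 'max c^T x s.t. A x <= b, x >= 0' is:
  Dual:  min b^T y  s.t.  A^T y >= c,  y >= 0.

So the dual LP is:
  minimize  5y1 + 11y2 + 16y3
  subject to:
    y1 + 3y3 >= 5
    y2 + y3 >= 2
    y1, y2, y3 >= 0

Solving the primal: x* = (1.6667, 11).
  primal value c^T x* = 30.3333.
Solving the dual: y* = (0, 0.3333, 1.6667).
  dual value b^T y* = 30.3333.
Strong duality: c^T x* = b^T y*. Confirmed.

30.3333


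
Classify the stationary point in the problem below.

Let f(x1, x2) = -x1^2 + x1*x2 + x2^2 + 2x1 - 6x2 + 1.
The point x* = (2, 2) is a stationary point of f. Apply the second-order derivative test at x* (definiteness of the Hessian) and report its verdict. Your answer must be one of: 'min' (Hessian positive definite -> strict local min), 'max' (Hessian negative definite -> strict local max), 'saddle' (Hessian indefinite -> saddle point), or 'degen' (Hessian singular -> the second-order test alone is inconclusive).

Compute the Hessian H = grad^2 f:
  H = [[-2, 1], [1, 2]]
Verify stationarity: grad f(x*) = H x* + g = (0, 0).
Eigenvalues of H: -2.2361, 2.2361.
Eigenvalues have mixed signs, so H is indefinite -> x* is a saddle point.

saddle


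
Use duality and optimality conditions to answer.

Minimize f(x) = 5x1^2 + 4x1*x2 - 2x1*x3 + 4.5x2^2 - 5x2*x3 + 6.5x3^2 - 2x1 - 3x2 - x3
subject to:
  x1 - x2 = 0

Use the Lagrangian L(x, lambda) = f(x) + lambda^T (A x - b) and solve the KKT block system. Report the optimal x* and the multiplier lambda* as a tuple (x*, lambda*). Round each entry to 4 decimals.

Form the Lagrangian:
  L(x, lambda) = (1/2) x^T Q x + c^T x + lambda^T (A x - b)
Stationarity (grad_x L = 0): Q x + c + A^T lambda = 0.
Primal feasibility: A x = b.

This gives the KKT block system:
  [ Q   A^T ] [ x     ]   [-c ]
  [ A    0  ] [ lambda ] = [ b ]

Solving the linear system:
  x*      = (0.2384, 0.2384, 0.2053)
  lambda* = (-0.9272)
  f(x*)   = -0.6987

x* = (0.2384, 0.2384, 0.2053), lambda* = (-0.9272)
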